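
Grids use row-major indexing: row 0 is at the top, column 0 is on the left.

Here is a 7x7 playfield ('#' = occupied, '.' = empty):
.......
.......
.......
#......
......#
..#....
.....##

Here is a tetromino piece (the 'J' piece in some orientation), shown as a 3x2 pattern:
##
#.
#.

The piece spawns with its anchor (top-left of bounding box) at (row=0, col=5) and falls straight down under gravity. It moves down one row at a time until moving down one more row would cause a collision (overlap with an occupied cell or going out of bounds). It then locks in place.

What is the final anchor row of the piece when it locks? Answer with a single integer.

Spawn at (row=0, col=5). Try each row:
  row 0: fits
  row 1: fits
  row 2: fits
  row 3: fits
  row 4: blocked -> lock at row 3

Answer: 3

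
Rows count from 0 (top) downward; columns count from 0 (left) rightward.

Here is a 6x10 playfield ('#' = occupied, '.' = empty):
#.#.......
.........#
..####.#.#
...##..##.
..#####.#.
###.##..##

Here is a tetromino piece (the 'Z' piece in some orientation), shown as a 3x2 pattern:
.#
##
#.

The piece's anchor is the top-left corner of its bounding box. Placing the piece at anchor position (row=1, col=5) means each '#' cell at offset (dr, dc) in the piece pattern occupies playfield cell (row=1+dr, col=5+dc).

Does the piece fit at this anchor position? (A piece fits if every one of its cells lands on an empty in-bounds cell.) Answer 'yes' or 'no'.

Check each piece cell at anchor (1, 5):
  offset (0,1) -> (1,6): empty -> OK
  offset (1,0) -> (2,5): occupied ('#') -> FAIL
  offset (1,1) -> (2,6): empty -> OK
  offset (2,0) -> (3,5): empty -> OK
All cells valid: no

Answer: no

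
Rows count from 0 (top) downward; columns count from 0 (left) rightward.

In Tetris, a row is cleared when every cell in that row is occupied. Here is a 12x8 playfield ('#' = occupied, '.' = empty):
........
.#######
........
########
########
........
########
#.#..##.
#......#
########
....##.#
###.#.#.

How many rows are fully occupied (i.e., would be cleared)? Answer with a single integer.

Check each row:
  row 0: 8 empty cells -> not full
  row 1: 1 empty cell -> not full
  row 2: 8 empty cells -> not full
  row 3: 0 empty cells -> FULL (clear)
  row 4: 0 empty cells -> FULL (clear)
  row 5: 8 empty cells -> not full
  row 6: 0 empty cells -> FULL (clear)
  row 7: 4 empty cells -> not full
  row 8: 6 empty cells -> not full
  row 9: 0 empty cells -> FULL (clear)
  row 10: 5 empty cells -> not full
  row 11: 3 empty cells -> not full
Total rows cleared: 4

Answer: 4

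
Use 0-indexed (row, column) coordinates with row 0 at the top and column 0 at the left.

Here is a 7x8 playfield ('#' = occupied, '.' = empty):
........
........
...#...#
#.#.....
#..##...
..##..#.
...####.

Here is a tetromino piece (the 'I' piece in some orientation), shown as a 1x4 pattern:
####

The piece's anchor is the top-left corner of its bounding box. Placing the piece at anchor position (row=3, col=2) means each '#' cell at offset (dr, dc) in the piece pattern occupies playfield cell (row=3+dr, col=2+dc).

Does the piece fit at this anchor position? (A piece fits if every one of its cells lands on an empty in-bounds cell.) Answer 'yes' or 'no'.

Check each piece cell at anchor (3, 2):
  offset (0,0) -> (3,2): occupied ('#') -> FAIL
  offset (0,1) -> (3,3): empty -> OK
  offset (0,2) -> (3,4): empty -> OK
  offset (0,3) -> (3,5): empty -> OK
All cells valid: no

Answer: no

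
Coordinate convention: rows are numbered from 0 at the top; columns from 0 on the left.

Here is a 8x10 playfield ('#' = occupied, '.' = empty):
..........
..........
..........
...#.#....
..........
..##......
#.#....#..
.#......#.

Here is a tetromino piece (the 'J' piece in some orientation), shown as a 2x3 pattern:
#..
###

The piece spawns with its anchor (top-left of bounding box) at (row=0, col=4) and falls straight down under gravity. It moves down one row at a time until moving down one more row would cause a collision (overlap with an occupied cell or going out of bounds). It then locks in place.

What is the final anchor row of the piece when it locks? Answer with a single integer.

Answer: 1

Derivation:
Spawn at (row=0, col=4). Try each row:
  row 0: fits
  row 1: fits
  row 2: blocked -> lock at row 1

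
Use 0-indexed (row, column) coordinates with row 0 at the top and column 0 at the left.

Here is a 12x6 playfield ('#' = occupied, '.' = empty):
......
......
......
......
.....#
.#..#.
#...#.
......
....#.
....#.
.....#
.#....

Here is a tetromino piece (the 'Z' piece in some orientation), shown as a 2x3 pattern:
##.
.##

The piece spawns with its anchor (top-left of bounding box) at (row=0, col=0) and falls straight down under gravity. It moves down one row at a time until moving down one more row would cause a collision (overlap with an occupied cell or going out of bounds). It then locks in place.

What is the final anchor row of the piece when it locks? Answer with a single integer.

Spawn at (row=0, col=0). Try each row:
  row 0: fits
  row 1: fits
  row 2: fits
  row 3: fits
  row 4: blocked -> lock at row 3

Answer: 3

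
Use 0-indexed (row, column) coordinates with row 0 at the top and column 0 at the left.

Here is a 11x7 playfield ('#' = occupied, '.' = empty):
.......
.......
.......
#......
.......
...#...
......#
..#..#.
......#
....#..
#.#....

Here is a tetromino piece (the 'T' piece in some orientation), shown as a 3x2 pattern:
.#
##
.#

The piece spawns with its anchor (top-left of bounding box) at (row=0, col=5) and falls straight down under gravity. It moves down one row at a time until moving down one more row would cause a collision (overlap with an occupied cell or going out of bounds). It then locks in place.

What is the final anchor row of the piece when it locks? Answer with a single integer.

Answer: 3

Derivation:
Spawn at (row=0, col=5). Try each row:
  row 0: fits
  row 1: fits
  row 2: fits
  row 3: fits
  row 4: blocked -> lock at row 3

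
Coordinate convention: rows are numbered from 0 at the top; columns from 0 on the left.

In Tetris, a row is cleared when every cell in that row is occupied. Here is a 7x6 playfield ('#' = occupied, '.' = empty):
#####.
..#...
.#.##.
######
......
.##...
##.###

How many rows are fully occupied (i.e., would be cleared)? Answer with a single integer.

Check each row:
  row 0: 1 empty cell -> not full
  row 1: 5 empty cells -> not full
  row 2: 3 empty cells -> not full
  row 3: 0 empty cells -> FULL (clear)
  row 4: 6 empty cells -> not full
  row 5: 4 empty cells -> not full
  row 6: 1 empty cell -> not full
Total rows cleared: 1

Answer: 1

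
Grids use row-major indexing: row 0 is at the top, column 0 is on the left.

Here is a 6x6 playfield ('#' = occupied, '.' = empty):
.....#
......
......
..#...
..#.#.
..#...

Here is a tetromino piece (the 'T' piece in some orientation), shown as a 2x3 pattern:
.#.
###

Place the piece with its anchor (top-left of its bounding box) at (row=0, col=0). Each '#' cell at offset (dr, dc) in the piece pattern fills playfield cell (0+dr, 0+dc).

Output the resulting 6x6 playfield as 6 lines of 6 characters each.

Fill (0+0,0+1) = (0,1)
Fill (0+1,0+0) = (1,0)
Fill (0+1,0+1) = (1,1)
Fill (0+1,0+2) = (1,2)

Answer: .#...#
###...
......
..#...
..#.#.
..#...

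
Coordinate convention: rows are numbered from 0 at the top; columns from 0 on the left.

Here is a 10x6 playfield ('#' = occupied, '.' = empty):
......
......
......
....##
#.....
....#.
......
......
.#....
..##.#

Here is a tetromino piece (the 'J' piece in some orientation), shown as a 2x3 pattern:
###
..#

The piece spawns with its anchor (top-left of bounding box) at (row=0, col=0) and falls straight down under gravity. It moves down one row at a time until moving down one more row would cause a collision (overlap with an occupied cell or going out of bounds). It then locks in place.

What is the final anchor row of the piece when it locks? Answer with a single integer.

Answer: 3

Derivation:
Spawn at (row=0, col=0). Try each row:
  row 0: fits
  row 1: fits
  row 2: fits
  row 3: fits
  row 4: blocked -> lock at row 3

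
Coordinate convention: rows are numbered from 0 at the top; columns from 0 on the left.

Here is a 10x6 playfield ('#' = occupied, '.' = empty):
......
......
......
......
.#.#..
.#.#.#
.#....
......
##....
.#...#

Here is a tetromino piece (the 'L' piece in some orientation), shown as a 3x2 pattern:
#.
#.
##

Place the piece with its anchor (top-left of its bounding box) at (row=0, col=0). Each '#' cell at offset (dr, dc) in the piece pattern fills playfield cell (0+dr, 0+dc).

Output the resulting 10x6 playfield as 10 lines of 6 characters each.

Fill (0+0,0+0) = (0,0)
Fill (0+1,0+0) = (1,0)
Fill (0+2,0+0) = (2,0)
Fill (0+2,0+1) = (2,1)

Answer: #.....
#.....
##....
......
.#.#..
.#.#.#
.#....
......
##....
.#...#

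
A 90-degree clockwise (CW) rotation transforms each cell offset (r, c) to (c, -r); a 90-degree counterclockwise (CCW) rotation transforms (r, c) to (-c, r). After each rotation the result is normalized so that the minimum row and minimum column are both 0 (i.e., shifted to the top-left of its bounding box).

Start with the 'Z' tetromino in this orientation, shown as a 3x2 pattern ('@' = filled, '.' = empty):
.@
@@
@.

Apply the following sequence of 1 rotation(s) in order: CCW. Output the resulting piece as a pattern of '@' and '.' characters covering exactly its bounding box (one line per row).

Start:
.@
@@
@.
After rotation 1 (CCW):
@@.
.@@

Answer: @@.
.@@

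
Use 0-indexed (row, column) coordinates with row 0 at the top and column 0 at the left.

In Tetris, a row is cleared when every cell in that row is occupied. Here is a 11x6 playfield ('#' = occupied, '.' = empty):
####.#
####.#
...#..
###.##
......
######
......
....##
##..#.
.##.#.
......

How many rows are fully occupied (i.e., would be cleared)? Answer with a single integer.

Check each row:
  row 0: 1 empty cell -> not full
  row 1: 1 empty cell -> not full
  row 2: 5 empty cells -> not full
  row 3: 1 empty cell -> not full
  row 4: 6 empty cells -> not full
  row 5: 0 empty cells -> FULL (clear)
  row 6: 6 empty cells -> not full
  row 7: 4 empty cells -> not full
  row 8: 3 empty cells -> not full
  row 9: 3 empty cells -> not full
  row 10: 6 empty cells -> not full
Total rows cleared: 1

Answer: 1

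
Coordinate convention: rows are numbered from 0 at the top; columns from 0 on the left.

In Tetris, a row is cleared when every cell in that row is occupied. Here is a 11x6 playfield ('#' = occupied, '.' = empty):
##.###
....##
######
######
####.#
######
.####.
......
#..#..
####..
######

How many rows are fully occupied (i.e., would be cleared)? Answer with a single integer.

Answer: 4

Derivation:
Check each row:
  row 0: 1 empty cell -> not full
  row 1: 4 empty cells -> not full
  row 2: 0 empty cells -> FULL (clear)
  row 3: 0 empty cells -> FULL (clear)
  row 4: 1 empty cell -> not full
  row 5: 0 empty cells -> FULL (clear)
  row 6: 2 empty cells -> not full
  row 7: 6 empty cells -> not full
  row 8: 4 empty cells -> not full
  row 9: 2 empty cells -> not full
  row 10: 0 empty cells -> FULL (clear)
Total rows cleared: 4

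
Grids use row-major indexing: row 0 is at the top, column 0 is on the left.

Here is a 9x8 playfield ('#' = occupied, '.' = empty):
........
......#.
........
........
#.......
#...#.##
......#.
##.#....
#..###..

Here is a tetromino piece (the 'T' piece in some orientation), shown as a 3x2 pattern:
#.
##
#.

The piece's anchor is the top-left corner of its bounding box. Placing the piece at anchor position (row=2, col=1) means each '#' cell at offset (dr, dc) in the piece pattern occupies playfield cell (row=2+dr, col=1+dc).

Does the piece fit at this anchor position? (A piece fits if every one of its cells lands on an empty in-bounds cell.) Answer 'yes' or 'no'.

Check each piece cell at anchor (2, 1):
  offset (0,0) -> (2,1): empty -> OK
  offset (1,0) -> (3,1): empty -> OK
  offset (1,1) -> (3,2): empty -> OK
  offset (2,0) -> (4,1): empty -> OK
All cells valid: yes

Answer: yes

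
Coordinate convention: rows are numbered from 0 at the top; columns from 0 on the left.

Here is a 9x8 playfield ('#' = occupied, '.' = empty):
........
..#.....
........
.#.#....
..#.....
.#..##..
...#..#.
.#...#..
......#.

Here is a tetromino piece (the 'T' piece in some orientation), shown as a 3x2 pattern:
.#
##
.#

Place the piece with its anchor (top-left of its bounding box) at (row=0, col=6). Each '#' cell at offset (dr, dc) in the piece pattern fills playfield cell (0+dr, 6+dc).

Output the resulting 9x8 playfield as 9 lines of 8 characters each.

Fill (0+0,6+1) = (0,7)
Fill (0+1,6+0) = (1,6)
Fill (0+1,6+1) = (1,7)
Fill (0+2,6+1) = (2,7)

Answer: .......#
..#...##
.......#
.#.#....
..#.....
.#..##..
...#..#.
.#...#..
......#.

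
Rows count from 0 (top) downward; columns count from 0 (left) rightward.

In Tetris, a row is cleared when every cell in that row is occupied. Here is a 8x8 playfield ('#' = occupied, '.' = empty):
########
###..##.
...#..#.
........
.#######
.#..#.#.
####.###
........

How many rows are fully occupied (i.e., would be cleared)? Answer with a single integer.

Answer: 1

Derivation:
Check each row:
  row 0: 0 empty cells -> FULL (clear)
  row 1: 3 empty cells -> not full
  row 2: 6 empty cells -> not full
  row 3: 8 empty cells -> not full
  row 4: 1 empty cell -> not full
  row 5: 5 empty cells -> not full
  row 6: 1 empty cell -> not full
  row 7: 8 empty cells -> not full
Total rows cleared: 1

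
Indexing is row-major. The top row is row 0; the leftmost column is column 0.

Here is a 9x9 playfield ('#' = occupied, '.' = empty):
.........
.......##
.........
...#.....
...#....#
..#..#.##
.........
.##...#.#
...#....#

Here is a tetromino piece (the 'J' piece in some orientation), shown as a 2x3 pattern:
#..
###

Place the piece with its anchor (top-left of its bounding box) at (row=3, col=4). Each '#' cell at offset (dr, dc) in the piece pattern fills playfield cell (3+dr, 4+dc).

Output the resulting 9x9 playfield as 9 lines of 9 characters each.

Answer: .........
.......##
.........
...##....
...####.#
..#..#.##
.........
.##...#.#
...#....#

Derivation:
Fill (3+0,4+0) = (3,4)
Fill (3+1,4+0) = (4,4)
Fill (3+1,4+1) = (4,5)
Fill (3+1,4+2) = (4,6)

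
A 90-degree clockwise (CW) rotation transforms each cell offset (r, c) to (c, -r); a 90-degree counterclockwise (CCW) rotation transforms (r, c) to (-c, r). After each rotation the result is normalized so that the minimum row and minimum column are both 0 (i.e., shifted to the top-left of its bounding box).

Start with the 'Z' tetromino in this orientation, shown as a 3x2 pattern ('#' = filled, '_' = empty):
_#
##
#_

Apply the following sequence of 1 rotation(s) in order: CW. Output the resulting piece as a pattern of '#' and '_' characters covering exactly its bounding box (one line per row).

Start:
_#
##
#_
After rotation 1 (CW):
##_
_##

Answer: ##_
_##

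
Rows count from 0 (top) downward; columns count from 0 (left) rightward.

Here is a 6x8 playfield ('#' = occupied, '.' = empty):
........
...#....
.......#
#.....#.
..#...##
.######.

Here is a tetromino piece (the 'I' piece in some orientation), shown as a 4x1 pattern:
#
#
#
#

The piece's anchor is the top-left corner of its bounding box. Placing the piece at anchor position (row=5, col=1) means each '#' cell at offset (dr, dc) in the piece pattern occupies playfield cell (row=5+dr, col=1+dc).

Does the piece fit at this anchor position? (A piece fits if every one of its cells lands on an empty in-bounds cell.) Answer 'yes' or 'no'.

Check each piece cell at anchor (5, 1):
  offset (0,0) -> (5,1): occupied ('#') -> FAIL
  offset (1,0) -> (6,1): out of bounds -> FAIL
  offset (2,0) -> (7,1): out of bounds -> FAIL
  offset (3,0) -> (8,1): out of bounds -> FAIL
All cells valid: no

Answer: no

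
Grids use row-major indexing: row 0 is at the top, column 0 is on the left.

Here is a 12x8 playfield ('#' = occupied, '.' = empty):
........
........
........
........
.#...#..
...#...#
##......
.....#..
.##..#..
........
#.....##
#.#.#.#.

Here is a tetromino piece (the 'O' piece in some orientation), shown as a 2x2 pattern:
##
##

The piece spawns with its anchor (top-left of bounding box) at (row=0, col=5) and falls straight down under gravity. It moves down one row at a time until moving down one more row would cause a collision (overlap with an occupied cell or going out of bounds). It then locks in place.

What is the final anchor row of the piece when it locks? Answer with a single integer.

Answer: 2

Derivation:
Spawn at (row=0, col=5). Try each row:
  row 0: fits
  row 1: fits
  row 2: fits
  row 3: blocked -> lock at row 2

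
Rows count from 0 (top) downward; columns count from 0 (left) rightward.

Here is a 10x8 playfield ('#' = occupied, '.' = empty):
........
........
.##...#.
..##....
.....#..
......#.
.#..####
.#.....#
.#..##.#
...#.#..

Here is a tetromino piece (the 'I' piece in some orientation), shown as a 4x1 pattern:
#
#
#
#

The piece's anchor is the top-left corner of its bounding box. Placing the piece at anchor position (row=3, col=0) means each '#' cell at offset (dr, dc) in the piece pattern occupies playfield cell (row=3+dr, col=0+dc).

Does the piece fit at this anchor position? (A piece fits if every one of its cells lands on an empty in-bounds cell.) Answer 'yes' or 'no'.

Answer: yes

Derivation:
Check each piece cell at anchor (3, 0):
  offset (0,0) -> (3,0): empty -> OK
  offset (1,0) -> (4,0): empty -> OK
  offset (2,0) -> (5,0): empty -> OK
  offset (3,0) -> (6,0): empty -> OK
All cells valid: yes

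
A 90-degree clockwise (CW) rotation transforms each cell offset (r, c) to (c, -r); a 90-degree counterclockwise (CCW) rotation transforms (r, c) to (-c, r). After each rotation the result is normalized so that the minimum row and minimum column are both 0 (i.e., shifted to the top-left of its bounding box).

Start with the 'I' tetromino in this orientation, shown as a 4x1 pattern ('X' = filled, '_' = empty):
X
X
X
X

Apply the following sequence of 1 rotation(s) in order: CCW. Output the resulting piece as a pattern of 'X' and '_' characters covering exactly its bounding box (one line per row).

Start:
X
X
X
X
After rotation 1 (CCW):
XXXX

Answer: XXXX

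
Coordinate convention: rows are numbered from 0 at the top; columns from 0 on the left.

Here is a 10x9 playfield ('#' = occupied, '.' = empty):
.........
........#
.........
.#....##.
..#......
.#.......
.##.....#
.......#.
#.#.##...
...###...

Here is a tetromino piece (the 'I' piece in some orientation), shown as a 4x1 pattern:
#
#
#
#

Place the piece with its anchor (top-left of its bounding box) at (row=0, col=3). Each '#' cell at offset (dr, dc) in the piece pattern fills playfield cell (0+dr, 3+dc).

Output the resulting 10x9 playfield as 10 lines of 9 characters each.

Fill (0+0,3+0) = (0,3)
Fill (0+1,3+0) = (1,3)
Fill (0+2,3+0) = (2,3)
Fill (0+3,3+0) = (3,3)

Answer: ...#.....
...#....#
...#.....
.#.#..##.
..#......
.#.......
.##.....#
.......#.
#.#.##...
...###...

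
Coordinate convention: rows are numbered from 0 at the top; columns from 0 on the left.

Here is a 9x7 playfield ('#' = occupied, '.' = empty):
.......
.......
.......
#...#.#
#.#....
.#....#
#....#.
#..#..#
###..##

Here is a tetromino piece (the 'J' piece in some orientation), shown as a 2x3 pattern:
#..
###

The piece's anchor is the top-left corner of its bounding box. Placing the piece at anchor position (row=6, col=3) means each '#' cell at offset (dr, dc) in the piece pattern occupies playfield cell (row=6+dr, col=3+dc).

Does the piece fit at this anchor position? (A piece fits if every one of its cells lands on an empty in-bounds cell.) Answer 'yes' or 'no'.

Answer: no

Derivation:
Check each piece cell at anchor (6, 3):
  offset (0,0) -> (6,3): empty -> OK
  offset (1,0) -> (7,3): occupied ('#') -> FAIL
  offset (1,1) -> (7,4): empty -> OK
  offset (1,2) -> (7,5): empty -> OK
All cells valid: no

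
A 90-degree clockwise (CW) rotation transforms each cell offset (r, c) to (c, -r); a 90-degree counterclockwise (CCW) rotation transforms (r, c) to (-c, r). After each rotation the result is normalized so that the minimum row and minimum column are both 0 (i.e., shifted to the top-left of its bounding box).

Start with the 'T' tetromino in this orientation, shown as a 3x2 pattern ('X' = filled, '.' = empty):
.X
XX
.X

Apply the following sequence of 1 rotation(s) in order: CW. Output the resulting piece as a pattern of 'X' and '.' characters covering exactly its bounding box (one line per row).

Start:
.X
XX
.X
After rotation 1 (CW):
.X.
XXX

Answer: .X.
XXX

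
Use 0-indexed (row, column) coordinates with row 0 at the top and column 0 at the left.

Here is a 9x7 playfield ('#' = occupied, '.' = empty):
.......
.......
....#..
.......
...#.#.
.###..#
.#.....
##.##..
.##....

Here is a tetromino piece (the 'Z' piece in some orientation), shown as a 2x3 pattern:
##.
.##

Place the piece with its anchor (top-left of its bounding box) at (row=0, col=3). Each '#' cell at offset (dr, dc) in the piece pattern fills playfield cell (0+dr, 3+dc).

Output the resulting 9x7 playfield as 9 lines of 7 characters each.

Fill (0+0,3+0) = (0,3)
Fill (0+0,3+1) = (0,4)
Fill (0+1,3+1) = (1,4)
Fill (0+1,3+2) = (1,5)

Answer: ...##..
....##.
....#..
.......
...#.#.
.###..#
.#.....
##.##..
.##....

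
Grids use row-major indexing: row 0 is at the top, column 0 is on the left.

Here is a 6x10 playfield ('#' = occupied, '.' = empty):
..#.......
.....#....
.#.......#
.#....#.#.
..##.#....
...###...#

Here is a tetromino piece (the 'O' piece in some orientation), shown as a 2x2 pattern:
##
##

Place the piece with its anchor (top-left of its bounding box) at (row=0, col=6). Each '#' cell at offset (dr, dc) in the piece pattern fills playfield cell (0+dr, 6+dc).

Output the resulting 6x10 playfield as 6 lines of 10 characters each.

Fill (0+0,6+0) = (0,6)
Fill (0+0,6+1) = (0,7)
Fill (0+1,6+0) = (1,6)
Fill (0+1,6+1) = (1,7)

Answer: ..#...##..
.....###..
.#.......#
.#....#.#.
..##.#....
...###...#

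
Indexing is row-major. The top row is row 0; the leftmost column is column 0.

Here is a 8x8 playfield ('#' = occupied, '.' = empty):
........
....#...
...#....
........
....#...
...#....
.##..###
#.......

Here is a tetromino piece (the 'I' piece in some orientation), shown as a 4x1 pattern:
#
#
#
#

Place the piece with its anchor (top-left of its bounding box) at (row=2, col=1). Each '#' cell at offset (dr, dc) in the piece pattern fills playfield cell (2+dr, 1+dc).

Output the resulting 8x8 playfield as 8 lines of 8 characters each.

Fill (2+0,1+0) = (2,1)
Fill (2+1,1+0) = (3,1)
Fill (2+2,1+0) = (4,1)
Fill (2+3,1+0) = (5,1)

Answer: ........
....#...
.#.#....
.#......
.#..#...
.#.#....
.##..###
#.......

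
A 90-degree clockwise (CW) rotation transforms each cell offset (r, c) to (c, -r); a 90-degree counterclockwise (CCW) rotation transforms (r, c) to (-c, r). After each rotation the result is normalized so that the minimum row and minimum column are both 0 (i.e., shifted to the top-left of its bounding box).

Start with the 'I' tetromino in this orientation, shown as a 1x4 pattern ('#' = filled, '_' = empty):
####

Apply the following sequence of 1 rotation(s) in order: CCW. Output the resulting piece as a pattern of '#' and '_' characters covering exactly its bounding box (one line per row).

Answer: #
#
#
#

Derivation:
Start:
####
After rotation 1 (CCW):
#
#
#
#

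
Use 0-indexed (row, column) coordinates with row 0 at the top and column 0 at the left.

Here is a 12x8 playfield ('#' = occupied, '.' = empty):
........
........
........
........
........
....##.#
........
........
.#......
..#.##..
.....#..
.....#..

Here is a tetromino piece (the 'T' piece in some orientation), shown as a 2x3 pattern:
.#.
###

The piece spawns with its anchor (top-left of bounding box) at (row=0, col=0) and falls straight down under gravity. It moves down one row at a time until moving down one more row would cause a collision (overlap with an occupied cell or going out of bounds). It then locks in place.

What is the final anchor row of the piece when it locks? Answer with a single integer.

Answer: 6

Derivation:
Spawn at (row=0, col=0). Try each row:
  row 0: fits
  row 1: fits
  row 2: fits
  row 3: fits
  row 4: fits
  row 5: fits
  row 6: fits
  row 7: blocked -> lock at row 6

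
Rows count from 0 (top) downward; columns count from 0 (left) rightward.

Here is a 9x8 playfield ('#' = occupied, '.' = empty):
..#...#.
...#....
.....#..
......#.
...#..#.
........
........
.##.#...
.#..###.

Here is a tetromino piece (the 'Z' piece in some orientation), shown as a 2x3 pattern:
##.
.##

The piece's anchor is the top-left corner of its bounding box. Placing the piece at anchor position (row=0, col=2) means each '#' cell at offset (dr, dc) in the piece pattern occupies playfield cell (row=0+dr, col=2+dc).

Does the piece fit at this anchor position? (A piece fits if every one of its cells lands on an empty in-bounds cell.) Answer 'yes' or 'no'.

Answer: no

Derivation:
Check each piece cell at anchor (0, 2):
  offset (0,0) -> (0,2): occupied ('#') -> FAIL
  offset (0,1) -> (0,3): empty -> OK
  offset (1,1) -> (1,3): occupied ('#') -> FAIL
  offset (1,2) -> (1,4): empty -> OK
All cells valid: no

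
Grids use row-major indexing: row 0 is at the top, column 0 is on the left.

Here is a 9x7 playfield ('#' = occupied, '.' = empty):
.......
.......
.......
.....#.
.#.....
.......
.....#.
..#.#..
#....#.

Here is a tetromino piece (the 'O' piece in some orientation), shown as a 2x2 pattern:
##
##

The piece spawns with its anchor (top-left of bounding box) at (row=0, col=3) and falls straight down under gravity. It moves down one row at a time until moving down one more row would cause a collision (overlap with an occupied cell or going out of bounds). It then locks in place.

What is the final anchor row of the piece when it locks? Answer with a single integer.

Answer: 5

Derivation:
Spawn at (row=0, col=3). Try each row:
  row 0: fits
  row 1: fits
  row 2: fits
  row 3: fits
  row 4: fits
  row 5: fits
  row 6: blocked -> lock at row 5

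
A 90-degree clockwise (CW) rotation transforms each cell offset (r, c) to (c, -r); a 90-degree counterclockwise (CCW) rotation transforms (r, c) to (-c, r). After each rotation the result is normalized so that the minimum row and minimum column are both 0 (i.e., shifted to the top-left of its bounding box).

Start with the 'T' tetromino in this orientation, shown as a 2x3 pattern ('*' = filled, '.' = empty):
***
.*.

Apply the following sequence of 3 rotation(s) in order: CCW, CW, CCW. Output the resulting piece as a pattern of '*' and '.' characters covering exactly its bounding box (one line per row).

Start:
***
.*.
After rotation 1 (CCW):
*.
**
*.
After rotation 2 (CW):
***
.*.
After rotation 3 (CCW):
*.
**
*.

Answer: *.
**
*.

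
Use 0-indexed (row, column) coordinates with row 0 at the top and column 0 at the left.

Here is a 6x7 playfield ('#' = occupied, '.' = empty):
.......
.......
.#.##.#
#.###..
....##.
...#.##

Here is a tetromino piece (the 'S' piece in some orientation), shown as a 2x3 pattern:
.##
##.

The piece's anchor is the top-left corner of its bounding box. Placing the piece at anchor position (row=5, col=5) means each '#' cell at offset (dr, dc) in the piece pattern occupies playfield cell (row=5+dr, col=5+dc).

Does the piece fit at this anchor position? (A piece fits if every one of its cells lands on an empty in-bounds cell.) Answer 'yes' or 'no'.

Check each piece cell at anchor (5, 5):
  offset (0,1) -> (5,6): occupied ('#') -> FAIL
  offset (0,2) -> (5,7): out of bounds -> FAIL
  offset (1,0) -> (6,5): out of bounds -> FAIL
  offset (1,1) -> (6,6): out of bounds -> FAIL
All cells valid: no

Answer: no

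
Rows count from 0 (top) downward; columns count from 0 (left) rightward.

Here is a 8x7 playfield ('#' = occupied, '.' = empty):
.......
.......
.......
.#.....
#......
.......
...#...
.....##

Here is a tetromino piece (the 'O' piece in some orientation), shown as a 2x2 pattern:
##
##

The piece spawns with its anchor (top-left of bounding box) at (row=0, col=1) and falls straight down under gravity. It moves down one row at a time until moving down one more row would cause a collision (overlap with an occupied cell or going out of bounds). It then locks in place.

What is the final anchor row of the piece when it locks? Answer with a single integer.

Answer: 1

Derivation:
Spawn at (row=0, col=1). Try each row:
  row 0: fits
  row 1: fits
  row 2: blocked -> lock at row 1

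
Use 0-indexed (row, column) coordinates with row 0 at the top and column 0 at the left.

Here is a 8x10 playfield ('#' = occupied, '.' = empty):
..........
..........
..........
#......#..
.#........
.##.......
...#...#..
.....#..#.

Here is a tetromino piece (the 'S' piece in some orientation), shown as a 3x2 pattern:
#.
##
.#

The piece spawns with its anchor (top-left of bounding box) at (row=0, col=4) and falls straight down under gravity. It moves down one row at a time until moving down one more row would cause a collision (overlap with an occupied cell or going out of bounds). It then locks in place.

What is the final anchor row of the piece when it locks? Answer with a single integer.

Spawn at (row=0, col=4). Try each row:
  row 0: fits
  row 1: fits
  row 2: fits
  row 3: fits
  row 4: fits
  row 5: blocked -> lock at row 4

Answer: 4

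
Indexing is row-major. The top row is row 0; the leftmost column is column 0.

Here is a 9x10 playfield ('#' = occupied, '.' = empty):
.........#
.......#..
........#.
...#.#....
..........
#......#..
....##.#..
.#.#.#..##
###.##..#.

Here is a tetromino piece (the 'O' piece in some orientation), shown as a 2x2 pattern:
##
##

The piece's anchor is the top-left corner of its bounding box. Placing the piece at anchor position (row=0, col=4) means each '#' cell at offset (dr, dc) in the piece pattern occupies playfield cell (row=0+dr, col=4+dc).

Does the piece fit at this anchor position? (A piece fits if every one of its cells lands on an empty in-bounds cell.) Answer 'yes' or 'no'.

Check each piece cell at anchor (0, 4):
  offset (0,0) -> (0,4): empty -> OK
  offset (0,1) -> (0,5): empty -> OK
  offset (1,0) -> (1,4): empty -> OK
  offset (1,1) -> (1,5): empty -> OK
All cells valid: yes

Answer: yes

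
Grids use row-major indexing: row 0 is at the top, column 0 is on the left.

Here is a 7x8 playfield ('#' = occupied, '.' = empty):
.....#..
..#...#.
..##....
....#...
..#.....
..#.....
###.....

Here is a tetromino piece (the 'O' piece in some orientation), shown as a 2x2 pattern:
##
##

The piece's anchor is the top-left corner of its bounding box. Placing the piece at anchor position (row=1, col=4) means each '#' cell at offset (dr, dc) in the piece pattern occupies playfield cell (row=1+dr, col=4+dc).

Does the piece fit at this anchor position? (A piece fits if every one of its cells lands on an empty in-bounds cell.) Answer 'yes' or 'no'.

Check each piece cell at anchor (1, 4):
  offset (0,0) -> (1,4): empty -> OK
  offset (0,1) -> (1,5): empty -> OK
  offset (1,0) -> (2,4): empty -> OK
  offset (1,1) -> (2,5): empty -> OK
All cells valid: yes

Answer: yes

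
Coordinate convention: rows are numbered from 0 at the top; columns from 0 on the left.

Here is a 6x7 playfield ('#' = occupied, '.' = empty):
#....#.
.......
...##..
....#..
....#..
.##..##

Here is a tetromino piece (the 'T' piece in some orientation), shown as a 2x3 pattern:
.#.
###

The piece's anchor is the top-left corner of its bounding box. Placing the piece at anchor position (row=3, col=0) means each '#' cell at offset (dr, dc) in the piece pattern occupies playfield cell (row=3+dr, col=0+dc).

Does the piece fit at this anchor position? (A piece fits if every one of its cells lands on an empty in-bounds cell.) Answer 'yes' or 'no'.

Check each piece cell at anchor (3, 0):
  offset (0,1) -> (3,1): empty -> OK
  offset (1,0) -> (4,0): empty -> OK
  offset (1,1) -> (4,1): empty -> OK
  offset (1,2) -> (4,2): empty -> OK
All cells valid: yes

Answer: yes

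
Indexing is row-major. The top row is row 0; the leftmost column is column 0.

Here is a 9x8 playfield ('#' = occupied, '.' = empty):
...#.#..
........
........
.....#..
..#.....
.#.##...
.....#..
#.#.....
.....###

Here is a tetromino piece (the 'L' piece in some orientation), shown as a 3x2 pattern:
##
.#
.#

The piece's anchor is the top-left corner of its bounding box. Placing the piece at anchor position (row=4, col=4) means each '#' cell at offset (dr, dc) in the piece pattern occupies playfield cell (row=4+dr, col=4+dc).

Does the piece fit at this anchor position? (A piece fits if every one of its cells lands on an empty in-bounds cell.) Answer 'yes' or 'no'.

Check each piece cell at anchor (4, 4):
  offset (0,0) -> (4,4): empty -> OK
  offset (0,1) -> (4,5): empty -> OK
  offset (1,1) -> (5,5): empty -> OK
  offset (2,1) -> (6,5): occupied ('#') -> FAIL
All cells valid: no

Answer: no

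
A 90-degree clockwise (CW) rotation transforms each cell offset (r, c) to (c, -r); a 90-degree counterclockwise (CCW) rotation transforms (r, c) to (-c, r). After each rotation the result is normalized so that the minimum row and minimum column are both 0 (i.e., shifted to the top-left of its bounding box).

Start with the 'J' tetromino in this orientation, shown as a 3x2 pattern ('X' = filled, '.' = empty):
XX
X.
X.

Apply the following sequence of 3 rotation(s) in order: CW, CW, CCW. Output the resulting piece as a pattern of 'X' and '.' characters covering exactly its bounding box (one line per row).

Start:
XX
X.
X.
After rotation 1 (CW):
XXX
..X
After rotation 2 (CW):
.X
.X
XX
After rotation 3 (CCW):
XXX
..X

Answer: XXX
..X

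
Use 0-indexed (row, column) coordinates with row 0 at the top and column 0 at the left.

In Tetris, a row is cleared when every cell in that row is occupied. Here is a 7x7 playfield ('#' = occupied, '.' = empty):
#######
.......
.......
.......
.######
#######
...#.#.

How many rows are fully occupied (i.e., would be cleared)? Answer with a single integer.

Answer: 2

Derivation:
Check each row:
  row 0: 0 empty cells -> FULL (clear)
  row 1: 7 empty cells -> not full
  row 2: 7 empty cells -> not full
  row 3: 7 empty cells -> not full
  row 4: 1 empty cell -> not full
  row 5: 0 empty cells -> FULL (clear)
  row 6: 5 empty cells -> not full
Total rows cleared: 2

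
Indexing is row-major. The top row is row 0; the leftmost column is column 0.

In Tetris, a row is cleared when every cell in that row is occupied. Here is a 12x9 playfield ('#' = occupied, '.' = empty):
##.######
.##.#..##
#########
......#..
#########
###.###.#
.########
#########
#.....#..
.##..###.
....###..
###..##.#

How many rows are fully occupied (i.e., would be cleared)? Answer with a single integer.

Check each row:
  row 0: 1 empty cell -> not full
  row 1: 4 empty cells -> not full
  row 2: 0 empty cells -> FULL (clear)
  row 3: 8 empty cells -> not full
  row 4: 0 empty cells -> FULL (clear)
  row 5: 2 empty cells -> not full
  row 6: 1 empty cell -> not full
  row 7: 0 empty cells -> FULL (clear)
  row 8: 7 empty cells -> not full
  row 9: 4 empty cells -> not full
  row 10: 6 empty cells -> not full
  row 11: 3 empty cells -> not full
Total rows cleared: 3

Answer: 3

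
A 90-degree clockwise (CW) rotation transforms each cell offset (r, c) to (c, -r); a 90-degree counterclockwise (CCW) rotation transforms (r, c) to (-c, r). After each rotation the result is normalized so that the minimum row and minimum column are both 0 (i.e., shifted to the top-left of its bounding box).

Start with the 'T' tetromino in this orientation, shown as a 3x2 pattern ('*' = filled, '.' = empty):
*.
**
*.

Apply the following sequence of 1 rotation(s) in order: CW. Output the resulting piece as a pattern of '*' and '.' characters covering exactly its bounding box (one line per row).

Start:
*.
**
*.
After rotation 1 (CW):
***
.*.

Answer: ***
.*.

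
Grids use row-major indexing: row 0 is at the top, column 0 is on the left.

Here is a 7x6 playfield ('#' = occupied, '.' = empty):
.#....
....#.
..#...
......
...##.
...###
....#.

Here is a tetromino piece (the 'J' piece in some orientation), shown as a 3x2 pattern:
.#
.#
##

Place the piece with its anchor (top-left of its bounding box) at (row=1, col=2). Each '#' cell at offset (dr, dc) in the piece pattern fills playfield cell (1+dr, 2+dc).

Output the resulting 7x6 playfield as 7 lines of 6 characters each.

Answer: .#....
...##.
..##..
..##..
...##.
...###
....#.

Derivation:
Fill (1+0,2+1) = (1,3)
Fill (1+1,2+1) = (2,3)
Fill (1+2,2+0) = (3,2)
Fill (1+2,2+1) = (3,3)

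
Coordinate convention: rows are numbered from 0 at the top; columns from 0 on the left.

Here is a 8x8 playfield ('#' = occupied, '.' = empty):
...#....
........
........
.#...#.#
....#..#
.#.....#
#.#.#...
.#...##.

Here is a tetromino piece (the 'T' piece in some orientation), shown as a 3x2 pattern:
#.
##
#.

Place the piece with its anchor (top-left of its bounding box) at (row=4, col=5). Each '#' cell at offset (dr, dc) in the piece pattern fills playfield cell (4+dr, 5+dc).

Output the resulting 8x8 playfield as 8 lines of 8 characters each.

Answer: ...#....
........
........
.#...#.#
....##.#
.#...###
#.#.##..
.#...##.

Derivation:
Fill (4+0,5+0) = (4,5)
Fill (4+1,5+0) = (5,5)
Fill (4+1,5+1) = (5,6)
Fill (4+2,5+0) = (6,5)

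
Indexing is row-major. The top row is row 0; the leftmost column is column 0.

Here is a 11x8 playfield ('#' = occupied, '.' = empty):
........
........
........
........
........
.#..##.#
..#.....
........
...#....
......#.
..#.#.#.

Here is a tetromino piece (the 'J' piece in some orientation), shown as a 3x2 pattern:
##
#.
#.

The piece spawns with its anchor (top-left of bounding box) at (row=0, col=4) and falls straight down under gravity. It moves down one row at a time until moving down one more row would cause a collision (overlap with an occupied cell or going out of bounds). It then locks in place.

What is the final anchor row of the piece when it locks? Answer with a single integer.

Answer: 2

Derivation:
Spawn at (row=0, col=4). Try each row:
  row 0: fits
  row 1: fits
  row 2: fits
  row 3: blocked -> lock at row 2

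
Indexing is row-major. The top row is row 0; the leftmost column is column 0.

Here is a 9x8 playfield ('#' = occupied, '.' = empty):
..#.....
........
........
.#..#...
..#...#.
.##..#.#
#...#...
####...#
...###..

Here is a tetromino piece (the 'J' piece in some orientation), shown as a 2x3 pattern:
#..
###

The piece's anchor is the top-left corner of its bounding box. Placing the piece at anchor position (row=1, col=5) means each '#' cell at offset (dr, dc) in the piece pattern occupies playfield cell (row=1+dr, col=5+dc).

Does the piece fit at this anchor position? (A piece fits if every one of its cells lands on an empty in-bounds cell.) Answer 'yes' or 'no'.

Check each piece cell at anchor (1, 5):
  offset (0,0) -> (1,5): empty -> OK
  offset (1,0) -> (2,5): empty -> OK
  offset (1,1) -> (2,6): empty -> OK
  offset (1,2) -> (2,7): empty -> OK
All cells valid: yes

Answer: yes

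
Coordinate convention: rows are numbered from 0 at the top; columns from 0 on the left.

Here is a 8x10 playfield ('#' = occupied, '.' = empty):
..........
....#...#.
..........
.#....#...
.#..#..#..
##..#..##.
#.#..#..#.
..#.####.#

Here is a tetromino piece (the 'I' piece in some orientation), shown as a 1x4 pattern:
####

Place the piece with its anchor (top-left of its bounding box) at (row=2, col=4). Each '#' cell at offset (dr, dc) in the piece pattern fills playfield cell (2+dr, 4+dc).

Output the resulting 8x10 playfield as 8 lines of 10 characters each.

Answer: ..........
....#...#.
....####..
.#....#...
.#..#..#..
##..#..##.
#.#..#..#.
..#.####.#

Derivation:
Fill (2+0,4+0) = (2,4)
Fill (2+0,4+1) = (2,5)
Fill (2+0,4+2) = (2,6)
Fill (2+0,4+3) = (2,7)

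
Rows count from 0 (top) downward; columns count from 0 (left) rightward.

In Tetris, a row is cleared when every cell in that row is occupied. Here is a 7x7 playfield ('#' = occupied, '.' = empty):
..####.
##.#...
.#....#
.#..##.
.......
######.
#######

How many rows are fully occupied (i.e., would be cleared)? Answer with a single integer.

Check each row:
  row 0: 3 empty cells -> not full
  row 1: 4 empty cells -> not full
  row 2: 5 empty cells -> not full
  row 3: 4 empty cells -> not full
  row 4: 7 empty cells -> not full
  row 5: 1 empty cell -> not full
  row 6: 0 empty cells -> FULL (clear)
Total rows cleared: 1

Answer: 1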